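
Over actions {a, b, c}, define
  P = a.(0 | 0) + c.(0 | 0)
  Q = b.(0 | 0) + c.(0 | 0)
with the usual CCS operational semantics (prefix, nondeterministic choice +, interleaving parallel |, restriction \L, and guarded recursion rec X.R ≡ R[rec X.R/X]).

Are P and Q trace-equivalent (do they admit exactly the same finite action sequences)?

traces(P) ≠ traces(Q) — witness ⟨a⟩

Reachable graph of P (2 states):
  u0 = a.(0 | 0) + c.(0 | 0) → ··a··> u1, ··c··> u1
  u1 = 0 | 0 → stopped
Reachable graph of Q (2 states):
  v0 = b.(0 | 0) + c.(0 | 0) → ··b··> v1, ··c··> v1
  v1 = 0 | 0 → stopped
Trace ⟨a⟩ through P, begin at {u0}:
  [1] a ⇒ {u1}
  — P admits the full trace.
Trace ⟨a⟩ through Q, begin at {v0}:
  [1] a ⇒ ∅  — Q cannot continue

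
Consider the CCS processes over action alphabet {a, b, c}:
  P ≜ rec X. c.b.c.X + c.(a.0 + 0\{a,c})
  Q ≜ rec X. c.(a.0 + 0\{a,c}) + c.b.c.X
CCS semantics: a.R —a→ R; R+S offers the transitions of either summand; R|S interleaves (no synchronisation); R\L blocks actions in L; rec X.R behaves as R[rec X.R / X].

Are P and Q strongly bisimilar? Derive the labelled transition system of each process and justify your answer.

P ~ Q

P's transition system — 5 states:
  s0 = rec X. c.b.c.X + c.(a.0 + 0\{a,c}) has moves =c=> s1, =c=> s2
  s1 = a.0 + 0\{a,c} has moves =a=> s3
  s2 = b.c.(rec X. c.b.c.X + c.(a.0 + 0\{a,c})) has moves =b=> s4
  s3 = 0 has moves (no moves)
  s4 = c.(rec X. c.b.c.X + c.(a.0 + 0\{a,c})) has moves =c=> s0
Q's transition system — 5 states:
  t0 = rec X. c.(a.0 + 0\{a,c}) + c.b.c.X has moves =c=> t1, =c=> t2
  t1 = a.0 + 0\{a,c} has moves =a=> t3
  t2 = b.c.(rec X. c.(a.0 + 0\{a,c}) + c.b.c.X) has moves =b=> t4
  t3 = 0 has moves (no moves)
  t4 = c.(rec X. c.(a.0 + 0\{a,c}) + c.b.c.X) has moves =c=> t0
Coarsest stable partition (strong bisimilarity classes):
  B0 = {s0, t0}
  B1 = {s1, t1}
  B2 = {s3, t3}
  B3 = {s2, t2}
  B4 = {s4, t4}
s0 ∈ B0, t0 ∈ B0 → same block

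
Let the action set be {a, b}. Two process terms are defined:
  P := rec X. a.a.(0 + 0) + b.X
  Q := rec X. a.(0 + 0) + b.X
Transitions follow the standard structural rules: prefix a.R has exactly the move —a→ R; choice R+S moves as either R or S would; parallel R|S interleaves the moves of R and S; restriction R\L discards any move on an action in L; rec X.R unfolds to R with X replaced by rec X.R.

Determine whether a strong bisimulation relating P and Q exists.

NO

LTS(P): 3 reachable states
  m0 = rec X. a.a.(0 + 0) + b.X | -a-> m1, -b-> m0
  m1 = a.(0 + 0) | -a-> m2
  m2 = 0 + 0 | ∅
LTS(Q): 2 reachable states
  n0 = rec X. a.(0 + 0) + b.X | -a-> n1, -b-> n0
  n1 = 0 + 0 | ∅
Coarsest stable partition (strong bisimilarity classes):
  B0 = {m0}
  B1 = {m1}
  B2 = {m2, n1}
  B3 = {n0}
m0 ∈ B0, n0 ∈ B3 → different blocks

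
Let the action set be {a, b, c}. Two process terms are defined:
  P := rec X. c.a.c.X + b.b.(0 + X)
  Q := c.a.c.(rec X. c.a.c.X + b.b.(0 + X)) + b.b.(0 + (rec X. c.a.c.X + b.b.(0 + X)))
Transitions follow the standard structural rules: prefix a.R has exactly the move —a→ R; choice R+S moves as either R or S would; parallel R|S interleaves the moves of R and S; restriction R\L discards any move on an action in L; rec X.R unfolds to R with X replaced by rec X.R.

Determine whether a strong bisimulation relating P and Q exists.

YES

P's transition system — 5 states:
  u0 = rec X. c.a.c.X + b.b.(0 + X) :: —b→ u1, —c→ u2
  u1 = b.(0 + (rec X. c.a.c.X + b.b.(0 + X))) :: —b→ u3
  u2 = a.c.(rec X. c.a.c.X + b.b.(0 + X)) :: —a→ u4
  u3 = 0 + (rec X. c.a.c.X + b.b.(0 + X)) :: —b→ u1, —c→ u2
  u4 = c.(rec X. c.a.c.X + b.b.(0 + X)) :: —c→ u0
Q's transition system — 6 states:
  v0 = c.a.c.(rec X. c.a.c.X + b.b.(0 + X)) + b.b.(0 + (rec X. c.a.c.X + b.b.(0 + X))) :: —b→ v1, —c→ v2
  v1 = b.(0 + (rec X. c.a.c.X + b.b.(0 + X))) :: —b→ v3
  v2 = a.c.(rec X. c.a.c.X + b.b.(0 + X)) :: —a→ v4
  v3 = 0 + (rec X. c.a.c.X + b.b.(0 + X)) :: —b→ v1, —c→ v2
  v4 = c.(rec X. c.a.c.X + b.b.(0 + X)) :: —c→ v5
  v5 = rec X. c.a.c.X + b.b.(0 + X) :: —b→ v1, —c→ v2
Coarsest stable partition (strong bisimilarity classes):
  B0 = {u0, u3, v0, v3, v5}
  B1 = {u1, v1}
  B2 = {u2, v2}
  B3 = {u4, v4}
u0 ∈ B0, v0 ∈ B0 → same block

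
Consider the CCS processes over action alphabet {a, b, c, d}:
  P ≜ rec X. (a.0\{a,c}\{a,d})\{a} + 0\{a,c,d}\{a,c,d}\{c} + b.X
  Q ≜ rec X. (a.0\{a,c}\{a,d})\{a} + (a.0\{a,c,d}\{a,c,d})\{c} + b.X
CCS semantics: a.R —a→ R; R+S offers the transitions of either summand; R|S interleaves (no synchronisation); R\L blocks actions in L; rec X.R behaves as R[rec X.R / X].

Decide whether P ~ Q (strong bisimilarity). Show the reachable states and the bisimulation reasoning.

not bisimilar

P's transition system — 1 states:
  p0 = rec X. (a.0\{a,c}\{a,d})\{a} + 0\{a,c,d}\{a,c,d}\{c} + b.X → ··b··> p0
Q's transition system — 2 states:
  q0 = rec X. (a.0\{a,c}\{a,d})\{a} + (a.0\{a,c,d}\{a,c,d})\{c} + b.X → ··a··> q1, ··b··> q0
  q1 = 0\{a,c,d}\{a,c,d}\{c} → deadlocked
Partition-refinement fixed point:
  B0 = {p0}
  B1 = {q0}
  B2 = {q1}
p0 ∈ B0, q0 ∈ B1 → different blocks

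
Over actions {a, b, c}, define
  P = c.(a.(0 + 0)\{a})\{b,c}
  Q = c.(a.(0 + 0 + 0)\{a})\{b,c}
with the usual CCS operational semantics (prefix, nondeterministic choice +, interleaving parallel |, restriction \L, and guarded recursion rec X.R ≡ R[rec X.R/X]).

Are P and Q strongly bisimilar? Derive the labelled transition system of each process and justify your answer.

YES

LTS(P): 3 reachable states
  p0 = c.(a.(0 + 0)\{a})\{b,c} ⊢ =c=> p1
  p1 = (a.(0 + 0)\{a})\{b,c} ⊢ =a=> p2
  p2 = (0 + 0)\{a}\{b,c} ⊢ stopped
LTS(Q): 3 reachable states
  q0 = c.(a.(0 + 0 + 0)\{a})\{b,c} ⊢ =c=> q1
  q1 = (a.(0 + 0 + 0)\{a})\{b,c} ⊢ =a=> q2
  q2 = (0 + 0 + 0)\{a}\{b,c} ⊢ stopped
Partition-refinement fixed point:
  B0 = {p0, q0}
  B1 = {p1, q1}
  B2 = {p2, q2}
p0 ∈ B0, q0 ∈ B0 → same block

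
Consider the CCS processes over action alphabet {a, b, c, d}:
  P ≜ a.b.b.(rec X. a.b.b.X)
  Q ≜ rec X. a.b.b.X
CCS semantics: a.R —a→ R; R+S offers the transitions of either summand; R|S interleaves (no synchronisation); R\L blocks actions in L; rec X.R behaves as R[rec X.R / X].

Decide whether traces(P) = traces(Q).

Reachable graph of P (4 states):
  m0 = a.b.b.(rec X. a.b.b.X) | --a--▸ m1
  m1 = b.b.(rec X. a.b.b.X) | --b--▸ m2
  m2 = b.(rec X. a.b.b.X) | --b--▸ m3
  m3 = rec X. a.b.b.X | --a--▸ m1
Reachable graph of Q (3 states):
  n0 = rec X. a.b.b.X | --a--▸ n1
  n1 = b.b.(rec X. a.b.b.X) | --b--▸ n2
  n2 = b.(rec X. a.b.b.X) | --b--▸ n0
Partition-refinement fixed point:
  B0 = {m0, m3, n0}
  B1 = {m1, n1}
  B2 = {m2, n2}
m0 ∈ B0, n0 ∈ B0 → same block
Bisimilar ⇒ trace-equivalent.

traces(P) = traces(Q)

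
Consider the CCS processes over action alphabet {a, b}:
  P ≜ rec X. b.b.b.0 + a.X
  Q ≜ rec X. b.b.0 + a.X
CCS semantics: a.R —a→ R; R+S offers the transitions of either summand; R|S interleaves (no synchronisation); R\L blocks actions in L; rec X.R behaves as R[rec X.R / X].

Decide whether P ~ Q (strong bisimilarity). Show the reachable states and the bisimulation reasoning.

LTS(P): 4 reachable states
  s0 = rec X. b.b.b.0 + a.X has moves =a=> s0, =b=> s1
  s1 = b.b.0 has moves =b=> s2
  s2 = b.0 has moves =b=> s3
  s3 = 0 has moves ·
LTS(Q): 3 reachable states
  t0 = rec X. b.b.0 + a.X has moves =a=> t0, =b=> t1
  t1 = b.0 has moves =b=> t2
  t2 = 0 has moves ·
Coarsest stable partition (strong bisimilarity classes):
  B0 = {s0}
  B1 = {s1}
  B2 = {s2, t1}
  B3 = {s3, t2}
  B4 = {t0}
s0 ∈ B0, t0 ∈ B4 → different blocks

P ≁ Q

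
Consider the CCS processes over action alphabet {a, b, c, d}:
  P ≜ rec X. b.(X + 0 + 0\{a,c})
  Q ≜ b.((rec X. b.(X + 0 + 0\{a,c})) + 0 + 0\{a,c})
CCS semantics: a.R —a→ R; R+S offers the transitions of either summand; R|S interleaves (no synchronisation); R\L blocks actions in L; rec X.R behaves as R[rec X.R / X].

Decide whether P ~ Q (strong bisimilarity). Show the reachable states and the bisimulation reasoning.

LTS(P): 2 reachable states
  p0 = rec X. b.(X + 0 + 0\{a,c}) ⊢ =b=> p1
  p1 = (rec X. b.(X + 0 + 0\{a,c})) + 0 + 0\{a,c} ⊢ =b=> p1
LTS(Q): 2 reachable states
  q0 = b.((rec X. b.(X + 0 + 0\{a,c})) + 0 + 0\{a,c}) ⊢ =b=> q1
  q1 = (rec X. b.(X + 0 + 0\{a,c})) + 0 + 0\{a,c} ⊢ =b=> q1
Partition-refinement fixed point:
  B0 = {p0, p1, q0, q1}
p0 ∈ B0, q0 ∈ B0 → same block

P ~ Q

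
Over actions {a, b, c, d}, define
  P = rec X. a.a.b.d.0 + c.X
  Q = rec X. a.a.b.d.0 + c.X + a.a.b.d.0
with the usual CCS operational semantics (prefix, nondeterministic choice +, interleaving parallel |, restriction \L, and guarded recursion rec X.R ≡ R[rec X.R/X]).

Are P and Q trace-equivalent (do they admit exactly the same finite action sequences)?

LTS(P): 5 reachable states
  m0 = rec X. a.a.b.d.0 + c.X → =a=> m1, =c=> m0
  m1 = a.b.d.0 → =a=> m2
  m2 = b.d.0 → =b=> m3
  m3 = d.0 → =d=> m4
  m4 = 0 → (no moves)
LTS(Q): 5 reachable states
  n0 = rec X. a.a.b.d.0 + c.X + a.a.b.d.0 → =a=> n1, =c=> n0
  n1 = a.b.d.0 → =a=> n2
  n2 = b.d.0 → =b=> n3
  n3 = d.0 → =d=> n4
  n4 = 0 → (no moves)
Coarsest stable partition (strong bisimilarity classes):
  B0 = {m0, n0}
  B1 = {m1, n1}
  B2 = {m2, n2}
  B3 = {m3, n3}
  B4 = {m4, n4}
m0 ∈ B0, n0 ∈ B0 → same block
Bisimilar ⇒ trace-equivalent.

trace-equivalent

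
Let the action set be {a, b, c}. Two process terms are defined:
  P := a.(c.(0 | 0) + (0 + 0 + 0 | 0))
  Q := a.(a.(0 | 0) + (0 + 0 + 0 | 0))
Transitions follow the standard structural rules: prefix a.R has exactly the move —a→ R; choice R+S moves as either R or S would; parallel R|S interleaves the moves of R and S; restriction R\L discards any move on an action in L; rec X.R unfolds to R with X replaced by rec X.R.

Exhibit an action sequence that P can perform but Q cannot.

ac

Reachable graph of P (3 states):
  u0 = a.(c.(0 | 0) + (0 + 0 + 0 | 0)) has moves —a→ u1
  u1 = c.(0 | 0) + (0 + 0 + 0 | 0) has moves —c→ u2
  u2 = 0 | 0 has moves stopped
Reachable graph of Q (3 states):
  v0 = a.(a.(0 | 0) + (0 + 0 + 0 | 0)) has moves —a→ v1
  v1 = a.(0 | 0) + (0 + 0 + 0 | 0) has moves —a→ v2
  v2 = 0 | 0 has moves stopped
Run σ = ⟨ac⟩ on P: start {u0}
  [1] a ⇒ {u1}
  [2] c ⇒ {u2}
  — P admits the full trace.
Run σ = ⟨ac⟩ on Q: start {v0}
  [1] a ⇒ {v1}
  [2] c ⇒ ∅ (Q stuck)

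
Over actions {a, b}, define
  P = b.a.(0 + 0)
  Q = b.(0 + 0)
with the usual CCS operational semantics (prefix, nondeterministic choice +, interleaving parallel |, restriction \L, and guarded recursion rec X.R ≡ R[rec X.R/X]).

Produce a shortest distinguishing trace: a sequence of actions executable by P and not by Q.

ba

Reachable graph of P (3 states):
  u0 = b.a.(0 + 0) | —b→ u1
  u1 = a.(0 + 0) | —a→ u2
  u2 = 0 + 0 | deadlocked
Reachable graph of Q (2 states):
  v0 = b.(0 + 0) | —b→ v1
  v1 = 0 + 0 | deadlocked
Trace ⟨ba⟩ through P, begin at {u0}:
  after b @ step 1: {u1}
  after a @ step 2: {u2}
  — P admits the full trace.
Trace ⟨ba⟩ through Q, begin at {v0}:
  after b @ step 1: {v1}
  after a @ step 2: ∅ (Q stuck)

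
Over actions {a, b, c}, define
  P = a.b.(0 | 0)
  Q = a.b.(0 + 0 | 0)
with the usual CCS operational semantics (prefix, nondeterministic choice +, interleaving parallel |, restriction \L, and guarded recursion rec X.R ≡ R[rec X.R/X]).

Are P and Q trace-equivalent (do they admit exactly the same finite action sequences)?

LTS(P): 3 reachable states
  p0 = a.b.(0 | 0) → —a→ p1
  p1 = b.(0 | 0) → —b→ p2
  p2 = 0 | 0 → (no moves)
LTS(Q): 3 reachable states
  q0 = a.b.(0 + 0 | 0) → —a→ q1
  q1 = b.(0 + 0 | 0) → —b→ q2
  q2 = 0 + 0 | 0 → (no moves)
Coarsest stable partition (strong bisimilarity classes):
  B0 = {p0, q0}
  B1 = {p1, q1}
  B2 = {p2, q2}
p0 ∈ B0, q0 ∈ B0 → same block
Bisimilar ⇒ trace-equivalent.

traces(P) = traces(Q)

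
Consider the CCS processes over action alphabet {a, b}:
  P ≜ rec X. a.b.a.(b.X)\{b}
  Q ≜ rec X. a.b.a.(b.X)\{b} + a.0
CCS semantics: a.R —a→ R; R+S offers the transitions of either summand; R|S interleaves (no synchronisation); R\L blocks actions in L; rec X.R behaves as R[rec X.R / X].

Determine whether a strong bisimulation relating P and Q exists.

Reachable graph of P (4 states):
  s0 = rec X. a.b.a.(b.X)\{b} has moves =a=> s1
  s1 = b.a.(b.(rec X. a.b.a.(b.X)\{b}))\{b} has moves =b=> s2
  s2 = a.(b.(rec X. a.b.a.(b.X)\{b}))\{b} has moves =a=> s3
  s3 = (b.(rec X. a.b.a.(b.X)\{b}))\{b} has moves (no moves)
Reachable graph of Q (5 states):
  t0 = rec X. a.b.a.(b.X)\{b} + a.0 has moves =a=> t1, =a=> t2
  t1 = 0 has moves (no moves)
  t2 = b.a.(b.(rec X. a.b.a.(b.X)\{b} + a.0))\{b} has moves =b=> t3
  t3 = a.(b.(rec X. a.b.a.(b.X)\{b} + a.0))\{b} has moves =a=> t4
  t4 = (b.(rec X. a.b.a.(b.X)\{b} + a.0))\{b} has moves (no moves)
Partition-refinement fixed point:
  B0 = {s0}
  B1 = {s1, t2}
  B2 = {s2, t3}
  B3 = {s3, t1, t4}
  B4 = {t0}
s0 ∈ B0, t0 ∈ B4 → different blocks

NO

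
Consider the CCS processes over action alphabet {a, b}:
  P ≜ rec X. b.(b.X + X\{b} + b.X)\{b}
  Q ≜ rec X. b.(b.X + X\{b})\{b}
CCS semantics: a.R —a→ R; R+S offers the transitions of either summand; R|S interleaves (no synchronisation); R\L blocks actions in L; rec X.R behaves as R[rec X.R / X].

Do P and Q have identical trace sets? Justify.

Reachable graph of P (2 states):
  s0 = rec X. b.(b.X + X\{b} + b.X)\{b} | —b→ s1
  s1 = (b.(rec X. b.(b.X + X\{b} + b.X)\{b}) + (rec X. b.(b.X + X\{b} + b.X)\{b})\{b} + b.(rec X. b.(b.X + X\{b} + b.X)\{b}))\{b} | stopped
Reachable graph of Q (2 states):
  t0 = rec X. b.(b.X + X\{b})\{b} | —b→ t1
  t1 = (b.(rec X. b.(b.X + X\{b})\{b}) + (rec X. b.(b.X + X\{b})\{b})\{b})\{b} | stopped
Partition-refinement fixed point:
  B0 = {s0, t0}
  B1 = {s1, t1}
s0 ∈ B0, t0 ∈ B0 → same block
Bisimilar ⇒ trace-equivalent.

traces(P) = traces(Q)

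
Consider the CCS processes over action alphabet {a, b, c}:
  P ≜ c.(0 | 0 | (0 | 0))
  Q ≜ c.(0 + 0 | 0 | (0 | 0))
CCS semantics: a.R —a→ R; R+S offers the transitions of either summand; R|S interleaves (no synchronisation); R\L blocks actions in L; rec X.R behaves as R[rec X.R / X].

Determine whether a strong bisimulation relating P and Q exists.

P's transition system — 2 states:
  s0 = c.(0 | 0 | (0 | 0)) | =c=> s1
  s1 = 0 | 0 | (0 | 0) | (no moves)
Q's transition system — 2 states:
  t0 = c.(0 + 0 | 0 | (0 | 0)) | =c=> t1
  t1 = 0 + 0 | 0 | (0 | 0) | (no moves)
Coarsest stable partition (strong bisimilarity classes):
  B0 = {s0, t0}
  B1 = {s1, t1}
s0 ∈ B0, t0 ∈ B0 → same block

P ~ Q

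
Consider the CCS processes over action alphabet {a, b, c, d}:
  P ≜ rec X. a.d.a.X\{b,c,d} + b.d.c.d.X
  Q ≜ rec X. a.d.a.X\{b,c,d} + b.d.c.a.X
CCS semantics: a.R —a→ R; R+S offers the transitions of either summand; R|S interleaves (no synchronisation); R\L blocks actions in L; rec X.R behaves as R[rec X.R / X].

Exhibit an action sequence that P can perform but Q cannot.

P's transition system — 8 states:
  p0 = rec X. a.d.a.X\{b,c,d} + b.d.c.d.X has moves —a→ p1, —b→ p2
  p1 = d.a.(rec X. a.d.a.X\{b,c,d} + b.d.c.d.X)\{b,c,d} has moves —d→ p3
  p2 = d.c.d.(rec X. a.d.a.X\{b,c,d} + b.d.c.d.X) has moves —d→ p4
  p3 = a.(rec X. a.d.a.X\{b,c,d} + b.d.c.d.X)\{b,c,d} has moves —a→ p5
  p4 = c.d.(rec X. a.d.a.X\{b,c,d} + b.d.c.d.X) has moves —c→ p6
  p5 = (rec X. a.d.a.X\{b,c,d} + b.d.c.d.X)\{b,c,d} has moves —a→ p7
  p6 = d.(rec X. a.d.a.X\{b,c,d} + b.d.c.d.X) has moves —d→ p0
  p7 = (d.a.(rec X. a.d.a.X\{b,c,d} + b.d.c.d.X)\{b,c,d})\{b,c,d} has moves deadlocked
Q's transition system — 8 states:
  q0 = rec X. a.d.a.X\{b,c,d} + b.d.c.a.X has moves —a→ q1, —b→ q2
  q1 = d.a.(rec X. a.d.a.X\{b,c,d} + b.d.c.a.X)\{b,c,d} has moves —d→ q3
  q2 = d.c.a.(rec X. a.d.a.X\{b,c,d} + b.d.c.a.X) has moves —d→ q4
  q3 = a.(rec X. a.d.a.X\{b,c,d} + b.d.c.a.X)\{b,c,d} has moves —a→ q5
  q4 = c.a.(rec X. a.d.a.X\{b,c,d} + b.d.c.a.X) has moves —c→ q6
  q5 = (rec X. a.d.a.X\{b,c,d} + b.d.c.a.X)\{b,c,d} has moves —a→ q7
  q6 = a.(rec X. a.d.a.X\{b,c,d} + b.d.c.a.X) has moves —a→ q0
  q7 = (d.a.(rec X. a.d.a.X\{b,c,d} + b.d.c.a.X)\{b,c,d})\{b,c,d} has moves deadlocked
Run σ = ⟨bdcd⟩ on P: start {p0}
  after b @ step 1: {p2}
  after d @ step 2: {p4}
  after c @ step 3: {p6}
  after d @ step 4: {p0}
  — P admits the full trace.
Run σ = ⟨bdcd⟩ on Q: start {q0}
  after b @ step 1: {q2}
  after d @ step 2: {q4}
  after c @ step 3: {q6}
  after d @ step 4: ∅ (Q stuck)

bdcd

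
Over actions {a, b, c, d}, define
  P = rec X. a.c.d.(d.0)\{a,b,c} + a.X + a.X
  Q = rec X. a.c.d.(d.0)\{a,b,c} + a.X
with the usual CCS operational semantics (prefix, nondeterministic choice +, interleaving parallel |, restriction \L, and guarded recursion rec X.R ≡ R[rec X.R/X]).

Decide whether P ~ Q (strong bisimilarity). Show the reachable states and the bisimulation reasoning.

P's transition system — 5 states:
  s0 = rec X. a.c.d.(d.0)\{a,b,c} + a.X + a.X → -a-> s0, -a-> s1
  s1 = c.d.(d.0)\{a,b,c} → -c-> s2
  s2 = d.(d.0)\{a,b,c} → -d-> s3
  s3 = (d.0)\{a,b,c} → -d-> s4
  s4 = 0\{a,b,c} → ∅
Q's transition system — 5 states:
  t0 = rec X. a.c.d.(d.0)\{a,b,c} + a.X → -a-> t0, -a-> t1
  t1 = c.d.(d.0)\{a,b,c} → -c-> t2
  t2 = d.(d.0)\{a,b,c} → -d-> t3
  t3 = (d.0)\{a,b,c} → -d-> t4
  t4 = 0\{a,b,c} → ∅
Coarsest stable partition (strong bisimilarity classes):
  B0 = {s0, t0}
  B1 = {s1, t1}
  B2 = {s2, t2}
  B3 = {s3, t3}
  B4 = {s4, t4}
s0 ∈ B0, t0 ∈ B0 → same block

bisimilar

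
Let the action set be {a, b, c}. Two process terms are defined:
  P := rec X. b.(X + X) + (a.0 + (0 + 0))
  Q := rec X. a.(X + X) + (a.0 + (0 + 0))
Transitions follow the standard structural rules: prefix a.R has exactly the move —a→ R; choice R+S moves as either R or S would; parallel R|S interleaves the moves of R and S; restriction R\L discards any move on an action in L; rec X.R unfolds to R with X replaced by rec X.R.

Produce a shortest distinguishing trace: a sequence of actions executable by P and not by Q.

b

LTS(P): 3 reachable states
  p0 = rec X. b.(X + X) + (a.0 + (0 + 0)) :: --a--▸ p1, --b--▸ p2
  p1 = 0 :: ∅
  p2 = (rec X. b.(X + X) + (a.0 + (0 + 0))) + (rec X. b.(X + X) + (a.0 + (0 + 0))) :: --a--▸ p1, --b--▸ p2
LTS(Q): 3 reachable states
  q0 = rec X. a.(X + X) + (a.0 + (0 + 0)) :: --a--▸ q1, --a--▸ q2
  q1 = (rec X. a.(X + X) + (a.0 + (0 + 0))) + (rec X. a.(X + X) + (a.0 + (0 + 0))) :: --a--▸ q1, --a--▸ q2
  q2 = 0 :: ∅
Trace ⟨b⟩ through P, begin at {p0}:
  after b @ step 1: {p2}
  ✓ P
Trace ⟨b⟩ through Q, begin at {q0}:
  after b @ step 1: ∅ (Q stuck)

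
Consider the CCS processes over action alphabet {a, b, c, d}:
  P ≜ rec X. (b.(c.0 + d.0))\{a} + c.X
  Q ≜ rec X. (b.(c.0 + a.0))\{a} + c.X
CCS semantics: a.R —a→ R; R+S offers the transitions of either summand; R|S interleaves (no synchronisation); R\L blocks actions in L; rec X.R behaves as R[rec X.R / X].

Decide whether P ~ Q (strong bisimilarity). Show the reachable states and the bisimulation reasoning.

NO

LTS(P): 3 reachable states
  s0 = rec X. (b.(c.0 + d.0))\{a} + c.X has moves —b→ s1, —c→ s0
  s1 = (c.0 + d.0)\{a} has moves —c→ s2, —d→ s2
  s2 = 0\{a} has moves deadlocked
LTS(Q): 3 reachable states
  t0 = rec X. (b.(c.0 + a.0))\{a} + c.X has moves —b→ t1, —c→ t0
  t1 = (c.0 + a.0)\{a} has moves —c→ t2
  t2 = 0\{a} has moves deadlocked
Partition-refinement fixed point:
  B0 = {s0}
  B1 = {s1}
  B2 = {s2, t2}
  B3 = {t0}
  B4 = {t1}
s0 ∈ B0, t0 ∈ B3 → different blocks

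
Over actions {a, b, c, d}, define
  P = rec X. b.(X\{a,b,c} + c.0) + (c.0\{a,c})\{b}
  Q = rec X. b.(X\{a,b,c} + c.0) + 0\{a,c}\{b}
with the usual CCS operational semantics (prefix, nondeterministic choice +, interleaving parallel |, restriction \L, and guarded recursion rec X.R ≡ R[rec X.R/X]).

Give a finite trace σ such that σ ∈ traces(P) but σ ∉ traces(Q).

c

P's transition system — 4 states:
  m0 = rec X. b.(X\{a,b,c} + c.0) + (c.0\{a,c})\{b} ⊢ ··b··> m1, ··c··> m2
  m1 = (rec X. b.(X\{a,b,c} + c.0) + (c.0\{a,c})\{b})\{a,b,c} + c.0 ⊢ ··c··> m3
  m2 = 0\{a,c}\{b} ⊢ stopped
  m3 = 0 ⊢ stopped
Q's transition system — 3 states:
  n0 = rec X. b.(X\{a,b,c} + c.0) + 0\{a,c}\{b} ⊢ ··b··> n1
  n1 = (rec X. b.(X\{a,b,c} + c.0) + 0\{a,c}\{b})\{a,b,c} + c.0 ⊢ ··c··> n2
  n2 = 0 ⊢ stopped
Run σ = ⟨c⟩ on P: start {m0}
  [1] c ⇒ {m2}
  P completes σ.
Run σ = ⟨c⟩ on Q: start {n0}
  [1] c ⇒ no successor for Q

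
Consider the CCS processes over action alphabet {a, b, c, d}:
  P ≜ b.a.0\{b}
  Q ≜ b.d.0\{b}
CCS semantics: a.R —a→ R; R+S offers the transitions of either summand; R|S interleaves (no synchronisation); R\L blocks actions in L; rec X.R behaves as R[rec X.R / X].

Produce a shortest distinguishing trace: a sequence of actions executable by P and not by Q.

ba

Reachable graph of P (3 states):
  s0 = b.a.0\{b} ⊢ -b-> s1
  s1 = a.0\{b} ⊢ -a-> s2
  s2 = 0\{b} ⊢ ∅
Reachable graph of Q (3 states):
  t0 = b.d.0\{b} ⊢ -b-> t1
  t1 = d.0\{b} ⊢ -d-> t2
  t2 = 0\{b} ⊢ ∅
Executing ba from P (initial set {s0}):
  [1] b ⇒ {s1}
  [2] a ⇒ {s2}
  P completes σ.
Executing ba from Q (initial set {t0}):
  [1] b ⇒ {t1}
  [2] a ⇒ no successor for Q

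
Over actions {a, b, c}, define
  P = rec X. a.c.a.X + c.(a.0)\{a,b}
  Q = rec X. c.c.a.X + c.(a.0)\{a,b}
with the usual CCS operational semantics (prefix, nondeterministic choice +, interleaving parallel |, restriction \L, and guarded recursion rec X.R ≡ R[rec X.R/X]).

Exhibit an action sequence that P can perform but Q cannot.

LTS(P): 4 reachable states
  u0 = rec X. a.c.a.X + c.(a.0)\{a,b} has moves ··a··> u1, ··c··> u2
  u1 = c.a.(rec X. a.c.a.X + c.(a.0)\{a,b}) has moves ··c··> u3
  u2 = (a.0)\{a,b} has moves deadlocked
  u3 = a.(rec X. a.c.a.X + c.(a.0)\{a,b}) has moves ··a··> u0
LTS(Q): 4 reachable states
  v0 = rec X. c.c.a.X + c.(a.0)\{a,b} has moves ··c··> v1, ··c··> v2
  v1 = (a.0)\{a,b} has moves deadlocked
  v2 = c.a.(rec X. c.c.a.X + c.(a.0)\{a,b}) has moves ··c··> v3
  v3 = a.(rec X. c.c.a.X + c.(a.0)\{a,b}) has moves ··a··> v0
Run σ = ⟨a⟩ on P: start {u0}
  after a @ step 1: {u1}
  P completes σ.
Run σ = ⟨a⟩ on Q: start {v0}
  after a @ step 1: ∅  — Q cannot continue

a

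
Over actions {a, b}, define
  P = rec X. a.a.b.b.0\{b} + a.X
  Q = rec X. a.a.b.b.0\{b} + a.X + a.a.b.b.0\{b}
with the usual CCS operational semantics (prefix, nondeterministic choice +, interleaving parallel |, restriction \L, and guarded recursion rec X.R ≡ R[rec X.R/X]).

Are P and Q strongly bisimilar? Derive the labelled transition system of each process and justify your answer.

P ~ Q

Reachable graph of P (5 states):
  s0 = rec X. a.a.b.b.0\{b} + a.X ⊢ -a-> s0, -a-> s1
  s1 = a.b.b.0\{b} ⊢ -a-> s2
  s2 = b.b.0\{b} ⊢ -b-> s3
  s3 = b.0\{b} ⊢ -b-> s4
  s4 = 0\{b} ⊢ ∅
Reachable graph of Q (5 states):
  t0 = rec X. a.a.b.b.0\{b} + a.X + a.a.b.b.0\{b} ⊢ -a-> t0, -a-> t1
  t1 = a.b.b.0\{b} ⊢ -a-> t2
  t2 = b.b.0\{b} ⊢ -b-> t3
  t3 = b.0\{b} ⊢ -b-> t4
  t4 = 0\{b} ⊢ ∅
Bisimilarity quotient blocks:
  B0 = {s0, t0}
  B1 = {s1, t1}
  B2 = {s2, t2}
  B3 = {s3, t3}
  B4 = {s4, t4}
s0 ∈ B0, t0 ∈ B0 → same block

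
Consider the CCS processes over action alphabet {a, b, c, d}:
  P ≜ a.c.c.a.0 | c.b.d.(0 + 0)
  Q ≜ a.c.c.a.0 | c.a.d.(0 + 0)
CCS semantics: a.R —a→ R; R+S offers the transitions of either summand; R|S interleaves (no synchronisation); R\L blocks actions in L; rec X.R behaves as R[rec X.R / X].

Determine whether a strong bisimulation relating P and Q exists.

P's transition system — 20 states:
  s0 = a.c.c.a.0 | c.b.d.(0 + 0) has moves ··a··> s1, ··c··> s2
  s1 = c.c.a.0 | c.b.d.(0 + 0) has moves ··c··> s3, ··c··> s4
  s2 = a.c.c.a.0 | b.d.(0 + 0) has moves ··a··> s4, ··b··> s5
  s3 = c.a.0 | c.b.d.(0 + 0) has moves ··c··> s6, ··c··> s7
  s4 = c.c.a.0 | b.d.(0 + 0) has moves ··b··> s8, ··c··> s7
  s5 = a.c.c.a.0 | d.(0 + 0) has moves ··a··> s8, ··d··> s9
  s6 = a.0 | c.b.d.(0 + 0) has moves ··a··> s10, ··c··> s11
  s7 = c.a.0 | b.d.(0 + 0) has moves ··b··> s12, ··c··> s11
  s8 = c.c.a.0 | d.(0 + 0) has moves ··c··> s12, ··d··> s13
  s9 = a.c.c.a.0 | (0 + 0) has moves ··a··> s13
  s10 = 0 | c.b.d.(0 + 0) has moves ··c··> s14
  s11 = a.0 | b.d.(0 + 0) has moves ··a··> s14, ··b··> s15
  s12 = c.a.0 | d.(0 + 0) has moves ··c··> s15, ··d··> s16
  s13 = c.c.a.0 | (0 + 0) has moves ··c··> s16
  s14 = 0 | b.d.(0 + 0) has moves ··b··> s17
  s15 = a.0 | d.(0 + 0) has moves ··a··> s17, ··d··> s18
  s16 = c.a.0 | (0 + 0) has moves ··c··> s18
  s17 = 0 | d.(0 + 0) has moves ··d··> s19
  s18 = a.0 | (0 + 0) has moves ··a··> s19
  s19 = 0 | (0 + 0) has moves (no moves)
Q's transition system — 20 states:
  t0 = a.c.c.a.0 | c.a.d.(0 + 0) has moves ··a··> t1, ··c··> t2
  t1 = c.c.a.0 | c.a.d.(0 + 0) has moves ··c··> t3, ··c··> t4
  t2 = a.c.c.a.0 | a.d.(0 + 0) has moves ··a··> t4, ··a··> t5
  t3 = c.a.0 | c.a.d.(0 + 0) has moves ··c··> t6, ··c··> t7
  t4 = c.c.a.0 | a.d.(0 + 0) has moves ··a··> t8, ··c··> t7
  t5 = a.c.c.a.0 | d.(0 + 0) has moves ··a··> t8, ··d··> t9
  t6 = a.0 | c.a.d.(0 + 0) has moves ··a··> t10, ··c··> t11
  t7 = c.a.0 | a.d.(0 + 0) has moves ··a··> t12, ··c··> t11
  t8 = c.c.a.0 | d.(0 + 0) has moves ··c··> t12, ··d··> t13
  t9 = a.c.c.a.0 | (0 + 0) has moves ··a··> t13
  t10 = 0 | c.a.d.(0 + 0) has moves ··c··> t14
  t11 = a.0 | a.d.(0 + 0) has moves ··a··> t14, ··a··> t15
  t12 = c.a.0 | d.(0 + 0) has moves ··c··> t15, ··d··> t16
  t13 = c.c.a.0 | (0 + 0) has moves ··c··> t16
  t14 = 0 | a.d.(0 + 0) has moves ··a··> t17
  t15 = a.0 | d.(0 + 0) has moves ··a··> t17, ··d··> t18
  t16 = c.a.0 | (0 + 0) has moves ··c··> t18
  t17 = 0 | d.(0 + 0) has moves ··d··> t19
  t18 = a.0 | (0 + 0) has moves ··a··> t19
  t19 = 0 | (0 + 0) has moves (no moves)
Bisimilarity quotient blocks:
  B0 = {s0}
  B1 = {s1}
  B2 = {s3}
  B3 = {s6}
  B4 = {s11}
  B5 = {s14}
  B6 = {s17, t17}
  B7 = {s19, t19}
  B8 = {s15, t15}
  B9 = {s18, t18}
  B10 = {s10}
  B11 = {s7}
  B12 = {s12, t12}
  B13 = {s16, t16}
  B14 = {s4}
  B15 = {s8, t8}
  B16 = {s13, t13}
  B17 = {s2}
  B18 = {s5, t5}
  B19 = {s9, t9}
  B20 = {t0}
  B21 = {t1}
  B22 = {t4}
  B23 = {t7}
  B24 = {t11}
  B25 = {t14}
  B26 = {t3}
  B27 = {t6}
  B28 = {t10}
  B29 = {t2}
s0 ∈ B0, t0 ∈ B20 → different blocks

not bisimilar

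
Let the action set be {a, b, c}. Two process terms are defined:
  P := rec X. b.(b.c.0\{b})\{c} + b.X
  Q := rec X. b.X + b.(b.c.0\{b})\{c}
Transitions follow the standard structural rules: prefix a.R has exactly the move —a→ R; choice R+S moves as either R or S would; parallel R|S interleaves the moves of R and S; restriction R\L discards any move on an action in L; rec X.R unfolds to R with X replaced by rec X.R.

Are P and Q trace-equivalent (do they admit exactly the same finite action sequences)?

Reachable graph of P (3 states):
  u0 = rec X. b.(b.c.0\{b})\{c} + b.X ⊢ —b→ u0, —b→ u1
  u1 = (b.c.0\{b})\{c} ⊢ —b→ u2
  u2 = (c.0\{b})\{c} ⊢ ·
Reachable graph of Q (3 states):
  v0 = rec X. b.X + b.(b.c.0\{b})\{c} ⊢ —b→ v0, —b→ v1
  v1 = (b.c.0\{b})\{c} ⊢ —b→ v2
  v2 = (c.0\{b})\{c} ⊢ ·
Partition-refinement fixed point:
  B0 = {u0, v0}
  B1 = {u1, v1}
  B2 = {u2, v2}
u0 ∈ B0, v0 ∈ B0 → same block
Bisimilar ⇒ trace-equivalent.

traces(P) = traces(Q)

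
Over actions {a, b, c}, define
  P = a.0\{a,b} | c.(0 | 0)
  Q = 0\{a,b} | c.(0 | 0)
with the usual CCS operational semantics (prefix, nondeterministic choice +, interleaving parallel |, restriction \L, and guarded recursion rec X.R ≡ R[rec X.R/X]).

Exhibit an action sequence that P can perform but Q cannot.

a

P's transition system — 4 states:
  m0 = a.0\{a,b} | c.(0 | 0) → ··a··> m1, ··c··> m2
  m1 = 0\{a,b} | c.(0 | 0) → ··c··> m3
  m2 = a.0\{a,b} | (0 | 0) → ··a··> m3
  m3 = 0\{a,b} | (0 | 0) → ·
Q's transition system — 2 states:
  n0 = 0\{a,b} | c.(0 | 0) → ··c··> n1
  n1 = 0\{a,b} | (0 | 0) → ·
Trace ⟨a⟩ through P, begin at {m0}:
  [1] a ⇒ {m1}
  — P admits the full trace.
Trace ⟨a⟩ through Q, begin at {n0}:
  [1] a ⇒ no successor for Q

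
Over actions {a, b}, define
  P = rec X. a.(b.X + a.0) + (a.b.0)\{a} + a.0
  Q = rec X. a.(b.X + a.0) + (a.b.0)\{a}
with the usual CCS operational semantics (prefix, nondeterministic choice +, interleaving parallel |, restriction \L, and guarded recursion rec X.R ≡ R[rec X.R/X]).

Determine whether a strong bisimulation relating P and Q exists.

NO

P's transition system — 3 states:
  p0 = rec X. a.(b.X + a.0) + (a.b.0)\{a} + a.0 has moves ··a··> p1, ··a··> p2
  p1 = 0 has moves stopped
  p2 = b.(rec X. a.(b.X + a.0) + (a.b.0)\{a} + a.0) + a.0 has moves ··a··> p1, ··b··> p0
Q's transition system — 3 states:
  q0 = rec X. a.(b.X + a.0) + (a.b.0)\{a} has moves ··a··> q1
  q1 = b.(rec X. a.(b.X + a.0) + (a.b.0)\{a}) + a.0 has moves ··a··> q2, ··b··> q0
  q2 = 0 has moves stopped
Partition-refinement fixed point:
  B0 = {p0}
  B1 = {p1, q2}
  B2 = {p2}
  B3 = {q0}
  B4 = {q1}
p0 ∈ B0, q0 ∈ B3 → different blocks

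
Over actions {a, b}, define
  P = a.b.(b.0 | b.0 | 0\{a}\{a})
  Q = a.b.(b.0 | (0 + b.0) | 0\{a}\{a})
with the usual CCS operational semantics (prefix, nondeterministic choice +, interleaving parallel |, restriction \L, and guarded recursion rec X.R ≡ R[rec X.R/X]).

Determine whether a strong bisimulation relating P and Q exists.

Reachable graph of P (6 states):
  u0 = a.b.(b.0 | b.0 | 0\{a}\{a}) | ··a··> u1
  u1 = b.(b.0 | b.0 | 0\{a}\{a}) | ··b··> u2
  u2 = b.0 | b.0 | 0\{a}\{a} | ··b··> u3, ··b··> u4
  u3 = 0 | b.0 | 0\{a}\{a} | ··b··> u5
  u4 = b.0 | 0 | 0\{a}\{a} | ··b··> u5
  u5 = 0 | 0 | 0\{a}\{a} | deadlocked
Reachable graph of Q (6 states):
  v0 = a.b.(b.0 | (0 + b.0) | 0\{a}\{a}) | ··a··> v1
  v1 = b.(b.0 | (0 + b.0) | 0\{a}\{a}) | ··b··> v2
  v2 = b.0 | (0 + b.0) | 0\{a}\{a} | ··b··> v3, ··b··> v4
  v3 = 0 | (0 + b.0) | 0\{a}\{a} | ··b··> v5
  v4 = b.0 | 0 | 0\{a}\{a} | ··b··> v5
  v5 = 0 | 0 | 0\{a}\{a} | deadlocked
Coarsest stable partition (strong bisimilarity classes):
  B0 = {u0, v0}
  B1 = {u1, v1}
  B2 = {u2, v2}
  B3 = {u3, u4, v3, v4}
  B4 = {u5, v5}
u0 ∈ B0, v0 ∈ B0 → same block

YES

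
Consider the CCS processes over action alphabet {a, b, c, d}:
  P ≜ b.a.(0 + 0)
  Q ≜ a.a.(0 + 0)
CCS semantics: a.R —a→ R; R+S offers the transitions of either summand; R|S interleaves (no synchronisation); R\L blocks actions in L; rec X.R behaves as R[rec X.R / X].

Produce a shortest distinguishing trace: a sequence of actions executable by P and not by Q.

Reachable graph of P (3 states):
  s0 = b.a.(0 + 0) | =b=> s1
  s1 = a.(0 + 0) | =a=> s2
  s2 = 0 + 0 | (no moves)
Reachable graph of Q (3 states):
  t0 = a.a.(0 + 0) | =a=> t1
  t1 = a.(0 + 0) | =a=> t2
  t2 = 0 + 0 | (no moves)
Trace ⟨b⟩ through P, begin at {s0}:
  [1] b ⇒ {s1}
  ✓ P
Trace ⟨b⟩ through Q, begin at {t0}:
  [1] b ⇒ no successor for Q

b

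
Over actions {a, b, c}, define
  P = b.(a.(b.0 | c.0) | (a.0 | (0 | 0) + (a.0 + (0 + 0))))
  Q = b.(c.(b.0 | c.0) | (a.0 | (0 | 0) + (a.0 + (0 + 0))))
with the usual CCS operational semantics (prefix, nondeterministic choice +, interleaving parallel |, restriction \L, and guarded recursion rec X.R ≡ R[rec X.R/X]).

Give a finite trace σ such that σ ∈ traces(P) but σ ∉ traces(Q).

baa

P's transition system — 16 states:
  p0 = b.(a.(b.0 | c.0) | (a.0 | (0 | 0) + (a.0 + (0 + 0)))) | -b-> p1
  p1 = a.(b.0 | c.0) | (a.0 | (0 | 0) + (a.0 + (0 + 0))) | -a-> p2, -a-> p3, -a-> p4
  p2 = a.(b.0 | c.0) | (0 | (0 | 0)) | -a-> p5
  p3 = a.(b.0 | c.0) | 0 | -a-> p6
  p4 = b.0 | c.0 | (a.0 | (0 | 0) + (a.0 + (0 + 0))) | -a-> p5, -a-> p6, -b-> p7, -c-> p8
  p5 = b.0 | c.0 | (0 | (0 | 0)) | -b-> p9, -c-> p10
  p6 = b.0 | c.0 | 0 | -b-> p11, -c-> p12
  p7 = 0 | c.0 | (a.0 | (0 | 0) + (a.0 + (0 + 0))) | -a-> p11, -a-> p9, -c-> p13
  p8 = b.0 | 0 | (a.0 | (0 | 0) + (a.0 + (0 + 0))) | -a-> p10, -a-> p12, -b-> p13
  p9 = 0 | c.0 | (0 | (0 | 0)) | -c-> p14
  p10 = b.0 | 0 | (0 | (0 | 0)) | -b-> p14
  p11 = 0 | c.0 | 0 | -c-> p15
  p12 = b.0 | 0 | 0 | -b-> p15
  p13 = 0 | 0 | (a.0 | (0 | 0) + (a.0 + (0 + 0))) | -a-> p14, -a-> p15
  p14 = 0 | 0 | (0 | (0 | 0)) | stopped
  p15 = 0 | 0 | 0 | stopped
Q's transition system — 16 states:
  q0 = b.(c.(b.0 | c.0) | (a.0 | (0 | 0) + (a.0 + (0 + 0)))) | -b-> q1
  q1 = c.(b.0 | c.0) | (a.0 | (0 | 0) + (a.0 + (0 + 0))) | -a-> q2, -a-> q3, -c-> q4
  q2 = c.(b.0 | c.0) | (0 | (0 | 0)) | -c-> q5
  q3 = c.(b.0 | c.0) | 0 | -c-> q6
  q4 = b.0 | c.0 | (a.0 | (0 | 0) + (a.0 + (0 + 0))) | -a-> q5, -a-> q6, -b-> q7, -c-> q8
  q5 = b.0 | c.0 | (0 | (0 | 0)) | -b-> q9, -c-> q10
  q6 = b.0 | c.0 | 0 | -b-> q11, -c-> q12
  q7 = 0 | c.0 | (a.0 | (0 | 0) + (a.0 + (0 + 0))) | -a-> q11, -a-> q9, -c-> q13
  q8 = b.0 | 0 | (a.0 | (0 | 0) + (a.0 + (0 + 0))) | -a-> q10, -a-> q12, -b-> q13
  q9 = 0 | c.0 | (0 | (0 | 0)) | -c-> q14
  q10 = b.0 | 0 | (0 | (0 | 0)) | -b-> q14
  q11 = 0 | c.0 | 0 | -c-> q15
  q12 = b.0 | 0 | 0 | -b-> q15
  q13 = 0 | 0 | (a.0 | (0 | 0) + (a.0 + (0 + 0))) | -a-> q14, -a-> q15
  q14 = 0 | 0 | (0 | (0 | 0)) | stopped
  q15 = 0 | 0 | 0 | stopped
Executing baa from P (initial set {p0}):
  after b @ step 1: {p1}
  after a @ step 2: {p2, p3, p4}
  after a @ step 3: {p5, p6}
  P completes σ.
Executing baa from Q (initial set {q0}):
  after b @ step 1: {q1}
  after a @ step 2: {q2, q3}
  after a @ step 3: no successor for Q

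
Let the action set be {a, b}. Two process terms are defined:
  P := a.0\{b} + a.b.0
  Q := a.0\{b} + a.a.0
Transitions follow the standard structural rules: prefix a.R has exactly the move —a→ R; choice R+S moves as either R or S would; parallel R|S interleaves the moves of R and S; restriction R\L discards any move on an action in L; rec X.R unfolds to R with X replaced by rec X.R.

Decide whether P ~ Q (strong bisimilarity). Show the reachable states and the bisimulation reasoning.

LTS(P): 4 reachable states
  s0 = a.0\{b} + a.b.0 ⊢ ··a··> s1, ··a··> s2
  s1 = 0\{b} ⊢ deadlocked
  s2 = b.0 ⊢ ··b··> s3
  s3 = 0 ⊢ deadlocked
LTS(Q): 4 reachable states
  t0 = a.0\{b} + a.a.0 ⊢ ··a··> t1, ··a··> t2
  t1 = 0\{b} ⊢ deadlocked
  t2 = a.0 ⊢ ··a··> t3
  t3 = 0 ⊢ deadlocked
Coarsest stable partition (strong bisimilarity classes):
  B0 = {s0}
  B1 = {s2}
  B2 = {s1, s3, t1, t3}
  B3 = {t0}
  B4 = {t2}
s0 ∈ B0, t0 ∈ B3 → different blocks

NO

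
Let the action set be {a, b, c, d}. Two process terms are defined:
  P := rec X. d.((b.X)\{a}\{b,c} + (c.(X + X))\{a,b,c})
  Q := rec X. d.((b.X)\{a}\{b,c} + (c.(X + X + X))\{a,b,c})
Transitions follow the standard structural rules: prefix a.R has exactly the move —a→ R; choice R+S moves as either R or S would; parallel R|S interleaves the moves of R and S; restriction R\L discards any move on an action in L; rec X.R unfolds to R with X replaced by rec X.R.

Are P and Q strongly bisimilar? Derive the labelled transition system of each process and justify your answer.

Reachable graph of P (2 states):
  p0 = rec X. d.((b.X)\{a}\{b,c} + (c.(X + X))\{a,b,c}) has moves =d=> p1
  p1 = (b.(rec X. d.((b.X)\{a}\{b,c} + (c.(X + X))\{a,b,c})))\{a}\{b,c} + (c.((rec X. d.((b.X)\{a}\{b,c} + (c.(X + X))\{a,b,c})) + (rec X. d.((b.X)\{a}\{b,c} + (c.(X + X))\{a,b,c}))))\{a,b,c} has moves ∅
Reachable graph of Q (2 states):
  q0 = rec X. d.((b.X)\{a}\{b,c} + (c.(X + X + X))\{a,b,c}) has moves =d=> q1
  q1 = (b.(rec X. d.((b.X)\{a}\{b,c} + (c.(X + X + X))\{a,b,c})))\{a}\{b,c} + (c.((rec X. d.((b.X)\{a}\{b,c} + (c.(X + X + X))\{a,b,c})) + (rec X. d.((b.X)\{a}\{b,c} + (c.(X + X + X))\{a,b,c})) + (rec X. d.((b.X)\{a}\{b,c} + (c.(X + X + X))\{a,b,c}))))\{a,b,c} has moves ∅
Partition-refinement fixed point:
  B0 = {p0, q0}
  B1 = {p1, q1}
p0 ∈ B0, q0 ∈ B0 → same block

YES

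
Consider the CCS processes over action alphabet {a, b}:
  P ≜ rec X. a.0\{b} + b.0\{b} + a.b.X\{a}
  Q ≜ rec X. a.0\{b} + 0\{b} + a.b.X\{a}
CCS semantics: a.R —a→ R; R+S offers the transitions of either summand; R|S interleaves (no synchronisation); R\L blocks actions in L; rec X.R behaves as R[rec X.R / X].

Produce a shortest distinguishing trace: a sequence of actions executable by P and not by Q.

P's transition system — 5 states:
  s0 = rec X. a.0\{b} + b.0\{b} + a.b.X\{a} :: -a-> s1, -a-> s2, -b-> s1
  s1 = 0\{b} :: deadlocked
  s2 = b.(rec X. a.0\{b} + b.0\{b} + a.b.X\{a})\{a} :: -b-> s3
  s3 = (rec X. a.0\{b} + b.0\{b} + a.b.X\{a})\{a} :: -b-> s4
  s4 = 0\{b}\{a} :: deadlocked
Q's transition system — 4 states:
  t0 = rec X. a.0\{b} + 0\{b} + a.b.X\{a} :: -a-> t1, -a-> t2
  t1 = 0\{b} :: deadlocked
  t2 = b.(rec X. a.0\{b} + 0\{b} + a.b.X\{a})\{a} :: -b-> t3
  t3 = (rec X. a.0\{b} + 0\{b} + a.b.X\{a})\{a} :: deadlocked
Trace ⟨b⟩ through P, begin at {s0}:
  [1] b ⇒ {s1}
  — P admits the full trace.
Trace ⟨b⟩ through Q, begin at {t0}:
  [1] b ⇒ no successor for Q

b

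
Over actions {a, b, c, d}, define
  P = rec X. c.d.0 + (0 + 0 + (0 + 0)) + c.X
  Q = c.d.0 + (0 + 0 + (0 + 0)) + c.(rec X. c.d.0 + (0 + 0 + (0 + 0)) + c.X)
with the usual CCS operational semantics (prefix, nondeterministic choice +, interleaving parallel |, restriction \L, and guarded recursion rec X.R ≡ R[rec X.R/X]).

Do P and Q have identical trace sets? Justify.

traces(P) = traces(Q)

P's transition system — 3 states:
  s0 = rec X. c.d.0 + (0 + 0 + (0 + 0)) + c.X | =c=> s0, =c=> s1
  s1 = d.0 | =d=> s2
  s2 = 0 | (no moves)
Q's transition system — 4 states:
  t0 = c.d.0 + (0 + 0 + (0 + 0)) + c.(rec X. c.d.0 + (0 + 0 + (0 + 0)) + c.X) | =c=> t1, =c=> t2
  t1 = d.0 | =d=> t3
  t2 = rec X. c.d.0 + (0 + 0 + (0 + 0)) + c.X | =c=> t1, =c=> t2
  t3 = 0 | (no moves)
Bisimilarity quotient blocks:
  B0 = {s0, t0, t2}
  B1 = {s1, t1}
  B2 = {s2, t3}
s0 ∈ B0, t0 ∈ B0 → same block
Bisimilar ⇒ trace-equivalent.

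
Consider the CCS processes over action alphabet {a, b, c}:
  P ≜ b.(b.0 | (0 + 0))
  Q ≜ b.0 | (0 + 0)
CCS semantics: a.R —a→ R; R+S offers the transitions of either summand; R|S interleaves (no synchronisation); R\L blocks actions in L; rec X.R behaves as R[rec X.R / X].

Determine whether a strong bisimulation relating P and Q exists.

P's transition system — 3 states:
  p0 = b.(b.0 | (0 + 0)) | --b--▸ p1
  p1 = b.0 | (0 + 0) | --b--▸ p2
  p2 = 0 | (0 + 0) | ·
Q's transition system — 2 states:
  q0 = b.0 | (0 + 0) | --b--▸ q1
  q1 = 0 | (0 + 0) | ·
Bisimilarity quotient blocks:
  B0 = {p0}
  B1 = {p1, q0}
  B2 = {p2, q1}
p0 ∈ B0, q0 ∈ B1 → different blocks

P ≁ Q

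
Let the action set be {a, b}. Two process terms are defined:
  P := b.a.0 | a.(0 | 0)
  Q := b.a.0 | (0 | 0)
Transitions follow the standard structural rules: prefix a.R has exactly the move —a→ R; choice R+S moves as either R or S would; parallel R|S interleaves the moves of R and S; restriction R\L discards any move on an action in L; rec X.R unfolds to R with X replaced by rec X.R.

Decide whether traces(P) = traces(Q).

NO — witness ⟨a⟩

Reachable graph of P (6 states):
  p0 = b.a.0 | a.(0 | 0) → =a=> p1, =b=> p2
  p1 = b.a.0 | (0 | 0) → =b=> p3
  p2 = a.0 | a.(0 | 0) → =a=> p3, =a=> p4
  p3 = a.0 | (0 | 0) → =a=> p5
  p4 = 0 | a.(0 | 0) → =a=> p5
  p5 = 0 | (0 | 0) → stopped
Reachable graph of Q (3 states):
  q0 = b.a.0 | (0 | 0) → =b=> q1
  q1 = a.0 | (0 | 0) → =a=> q2
  q2 = 0 | (0 | 0) → stopped
Run σ = ⟨a⟩ on P: start {p0}
  [1] a ⇒ {p1}
  ✓ P
Run σ = ⟨a⟩ on Q: start {q0}
  [1] a ⇒ no successor for Q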